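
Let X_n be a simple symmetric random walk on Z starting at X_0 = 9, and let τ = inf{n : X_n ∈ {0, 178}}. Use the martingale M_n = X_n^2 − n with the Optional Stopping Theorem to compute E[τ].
E[τ] = 1521

M_n = X_n^2 − n is a martingale (since E[X_{n+1}^2 | F_n] = X_n^2 + 1). By OST (τ has finite mean in a bounded region), E[M_τ] = E[M_0] = X_0^2 − 0 = 9^2 = 81. Also E[M_τ] = E[X_τ^2] − E[τ]. The walk exits at 0 or 178, with P(hit 178 first) = 9/178, so E[X_τ^2] = 178^2 · 9/178 + 0 = 1602. Thus E[τ] = E[X_τ^2] − E[M_τ] = 1602 − 81 = 1521 = 9(178 − 9) = 1521.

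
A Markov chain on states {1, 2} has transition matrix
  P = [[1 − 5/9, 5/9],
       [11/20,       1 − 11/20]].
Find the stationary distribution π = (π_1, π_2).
π_1 = 99/199, π_2 = 100/199

Solve πP = π with π_1 + π_2 = 1. From πP = π: π_1 · (1 − 5/9) + π_2 · 11/20 = π_1 ⇒ π_2 · 11/20 = π_1 · 5/9 ⇒ π_2/π_1 = (5/9)/(11/20) = 100/99. Together with π_1 + π_2 = 1:
  π_1 = (11/20)/(5/9 + 11/20) = (11/20)/(199/180) = 99/199,
  π_2 = (5/9)/(5/9 + 11/20) = (5/9)/(199/180) = 100/199.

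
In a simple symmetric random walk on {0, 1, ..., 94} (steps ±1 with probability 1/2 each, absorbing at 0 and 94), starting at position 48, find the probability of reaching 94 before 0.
P(hit 94 before 0) = 48/94 = 24/47

Let u_k = P(hit 94 before 0 | start at k). Then u_0 = 0, u_94 = 1, and u_k = u_{k-1}/2 + u_{k+1}/2 for 1 ≤ k ≤ 93. This harmonic recurrence is solved by u_k = k/94, giving u_48 = 48/94 = 24/47.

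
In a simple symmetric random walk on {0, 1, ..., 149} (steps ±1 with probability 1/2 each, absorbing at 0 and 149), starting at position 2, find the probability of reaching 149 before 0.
P(hit 149 before 0) = 2/149

Let u_k = P(hit 149 before 0 | start at k). Then u_0 = 0, u_149 = 1, and u_k = u_{k-1}/2 + u_{k+1}/2 for 1 ≤ k ≤ 148. This harmonic recurrence is solved by u_k = k/149, giving u_2 = 2/149.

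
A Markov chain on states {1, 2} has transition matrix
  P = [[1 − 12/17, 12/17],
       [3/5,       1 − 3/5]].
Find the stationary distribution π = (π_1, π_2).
π_1 = 17/37, π_2 = 20/37

Solve πP = π with π_1 + π_2 = 1. From πP = π: π_1 · (1 − 12/17) + π_2 · 3/5 = π_1 ⇒ π_2 · 3/5 = π_1 · 12/17 ⇒ π_2/π_1 = (12/17)/(3/5) = 20/17. Together with π_1 + π_2 = 1:
  π_1 = (3/5)/(12/17 + 3/5) = (3/5)/(111/85) = 17/37,
  π_2 = (12/17)/(12/17 + 3/5) = (12/17)/(111/85) = 20/37.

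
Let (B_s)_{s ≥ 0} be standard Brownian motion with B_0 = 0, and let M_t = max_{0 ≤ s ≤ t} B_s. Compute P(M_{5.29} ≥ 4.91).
P(M_{5.29} ≥ 4.91) = 2·P(B_{5.29} ≥ 4.91) = 2(1 − Φ(4.91/√5.29)) ≈ 0.0328

By the reflection principle for Brownian motion, P(M_t ≥ a) = 2 · P(B_t ≥ a) for a ≥ 0. Since B_t ~ N(0, t), P(B_t ≥ 4.91) = 1 − Φ(4.91/√t) = 1 − Φ(4.91/√5.29) = 1 − Φ(2.1348). So
  P(M_{5.29} ≥ 4.91) = 2(1 − Φ(2.1348)) ≈ 0.0328.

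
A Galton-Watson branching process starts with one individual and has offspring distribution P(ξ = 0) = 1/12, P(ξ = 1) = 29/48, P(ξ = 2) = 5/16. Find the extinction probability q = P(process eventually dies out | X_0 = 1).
q = 4/15

The pgf is f(s) = 1/12 + 29/48·s + 5/16·s². The extinction probability q is the smallest fixed point of f in [0, 1]. Setting s = f(s):
  5/16·s² + (29/48 − 1)·s + 1/12 = 0
  5/16·s² − (1/12 + 5/16)·s + 1/12 = 0
which factors as (s − 1)·(5/16·s − 1/12) = 0, giving roots s = 1 and s = (1/12)/(5/16) = 4/15.
Mean offspring μ = 29/48 + 2·5/16 = 59/48 > 1 (supercritical), so q < 1. The extinction probability is the smaller root: q = (1/12)/(5/16) = 4/15.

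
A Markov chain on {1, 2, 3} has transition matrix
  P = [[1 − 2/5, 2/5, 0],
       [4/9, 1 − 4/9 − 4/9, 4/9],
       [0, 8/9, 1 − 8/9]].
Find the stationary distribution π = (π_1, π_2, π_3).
π = (20/47, 18/47, 9/47)

This is a birth-death chain on three states, which satisfies detailed balance: π_1 · P_{12} = π_2 · P_{21} and π_2 · P_{23} = π_3 · P_{32}.
From π_1 · 2/5 = π_2 · 4/9: π_2/π_1 = (2/5)/(4/9) = 9/10.
From π_2 · 4/9 = π_3 · 8/9: π_3/π_2 = (4/9)/(8/9) = 1/2.
Take π_1 proportional to 1; then unnormalized π = (1, 9/10, 9/20). Normalize by dividing by the sum 47/20:
  π = (20/47, 18/47, 9/47).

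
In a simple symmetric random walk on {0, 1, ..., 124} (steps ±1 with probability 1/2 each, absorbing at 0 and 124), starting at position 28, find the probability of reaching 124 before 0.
P(hit 124 before 0) = 28/124 = 7/31

Let u_k = P(hit 124 before 0 | start at k). Then u_0 = 0, u_124 = 1, and u_k = u_{k-1}/2 + u_{k+1}/2 for 1 ≤ k ≤ 123. This harmonic recurrence is solved by u_k = k/124, giving u_28 = 28/124 = 7/31.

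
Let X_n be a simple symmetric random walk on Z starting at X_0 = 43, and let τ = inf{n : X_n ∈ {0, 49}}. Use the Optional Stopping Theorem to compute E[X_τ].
E[X_τ] = 43

X_n is a martingale and τ is a bounded-mean stopping time (indeed τ is finite a.s. with bounded expectation since the walk is in a bounded region). By the OST, E[X_τ] = E[X_0] = 43. Equivalently: E[X_τ] = 49 · P(hit 49 first) + 0 · P(hit 0 first) = 49 · (43/49) = 43.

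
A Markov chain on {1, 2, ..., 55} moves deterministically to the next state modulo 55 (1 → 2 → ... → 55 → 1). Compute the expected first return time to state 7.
E[T_7 | X_0 = 7] = 55

The chain cycles deterministically, so starting at state 7 it returns in exactly 55 steps. Equivalently, the stationary distribution is uniform π_j = 1/55 for every state j, so by Kac's formula E[T_7] = 1/π_7 = 55.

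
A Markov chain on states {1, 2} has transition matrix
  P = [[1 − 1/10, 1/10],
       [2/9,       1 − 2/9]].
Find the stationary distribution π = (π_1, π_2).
π_1 = 20/29, π_2 = 9/29

Solve πP = π with π_1 + π_2 = 1. From πP = π: π_1 · (1 − 1/10) + π_2 · 2/9 = π_1 ⇒ π_2 · 2/9 = π_1 · 1/10 ⇒ π_2/π_1 = (1/10)/(2/9) = 9/20. Together with π_1 + π_2 = 1:
  π_1 = (2/9)/(1/10 + 2/9) = (2/9)/(29/90) = 20/29,
  π_2 = (1/10)/(1/10 + 2/9) = (1/10)/(29/90) = 9/29.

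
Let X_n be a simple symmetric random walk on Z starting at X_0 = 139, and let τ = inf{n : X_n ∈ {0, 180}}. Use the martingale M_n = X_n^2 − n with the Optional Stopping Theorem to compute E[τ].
E[τ] = 5699

M_n = X_n^2 − n is a martingale (since E[X_{n+1}^2 | F_n] = X_n^2 + 1). By OST (τ has finite mean in a bounded region), E[M_τ] = E[M_0] = X_0^2 − 0 = 139^2 = 19321. Also E[M_τ] = E[X_τ^2] − E[τ]. The walk exits at 0 or 180, with P(hit 180 first) = 139/180, so E[X_τ^2] = 180^2 · 139/180 + 0 = 25020. Thus E[τ] = E[X_τ^2] − E[M_τ] = 25020 − 19321 = 5699 = 139(180 − 139) = 5699.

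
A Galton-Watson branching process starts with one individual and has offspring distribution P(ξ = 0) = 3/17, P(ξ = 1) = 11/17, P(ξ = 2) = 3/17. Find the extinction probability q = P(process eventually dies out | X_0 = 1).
q = 1

Mean offspring μ = 0·3/17 + 1·11/17 + 2·3/17 = 1 ≤ 1. For μ ≤ 1 with offspring not concentrated at 1, the Galton-Watson process goes extinct almost surely, so q = 1.
(Algebraic check: The pgf is f(s) = 3/17 + 11/17·s + 3/17·s². The extinction probability q is the smallest fixed point of f in [0, 1]. Setting s = f(s):
  3/17·s² + (11/17 − 1)·s + 3/17 = 0
  3/17·s² − (3/17 + 3/17)·s + 3/17 = 0
which factors as (s − 1)·(3/17·s − 3/17) = 0, giving roots s = 1 and s = (3/17)/(3/17) = 1. Since 1 ≥ 1, the smallest root in [0, 1] is s = 1.)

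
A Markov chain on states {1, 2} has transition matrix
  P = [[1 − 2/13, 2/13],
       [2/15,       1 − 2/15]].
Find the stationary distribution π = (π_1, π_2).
π_1 = 13/28, π_2 = 15/28

Solve πP = π with π_1 + π_2 = 1. From πP = π: π_1 · (1 − 2/13) + π_2 · 2/15 = π_1 ⇒ π_2 · 2/15 = π_1 · 2/13 ⇒ π_2/π_1 = (2/13)/(2/15) = 15/13. Together with π_1 + π_2 = 1:
  π_1 = (2/15)/(2/13 + 2/15) = (2/15)/(56/195) = 13/28,
  π_2 = (2/13)/(2/13 + 2/15) = (2/13)/(56/195) = 15/28.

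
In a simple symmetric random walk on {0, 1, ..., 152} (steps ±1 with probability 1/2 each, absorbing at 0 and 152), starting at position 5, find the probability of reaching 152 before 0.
P(hit 152 before 0) = 5/152

Let u_k = P(hit 152 before 0 | start at k). Then u_0 = 0, u_152 = 1, and u_k = u_{k-1}/2 + u_{k+1}/2 for 1 ≤ k ≤ 151. This harmonic recurrence is solved by u_k = k/152, giving u_5 = 5/152.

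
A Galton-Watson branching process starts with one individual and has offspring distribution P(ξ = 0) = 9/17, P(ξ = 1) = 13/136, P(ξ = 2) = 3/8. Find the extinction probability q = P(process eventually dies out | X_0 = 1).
q = 1

Mean offspring μ = 0·9/17 + 1·13/136 + 2·3/8 = 115/136 ≤ 1. For μ ≤ 1 with offspring not concentrated at 1, the Galton-Watson process goes extinct almost surely, so q = 1.
(Algebraic check: The pgf is f(s) = 9/17 + 13/136·s + 3/8·s². The extinction probability q is the smallest fixed point of f in [0, 1]. Setting s = f(s):
  3/8·s² + (13/136 − 1)·s + 9/17 = 0
  3/8·s² − (9/17 + 3/8)·s + 9/17 = 0
which factors as (s − 1)·(3/8·s − 9/17) = 0, giving roots s = 1 and s = (9/17)/(3/8) = 24/17. Since 24/17 ≥ 1, the smallest root in [0, 1] is s = 1.)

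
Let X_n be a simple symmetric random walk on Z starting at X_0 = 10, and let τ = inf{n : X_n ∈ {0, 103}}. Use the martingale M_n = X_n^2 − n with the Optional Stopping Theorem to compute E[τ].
E[τ] = 930

M_n = X_n^2 − n is a martingale (since E[X_{n+1}^2 | F_n] = X_n^2 + 1). By OST (τ has finite mean in a bounded region), E[M_τ] = E[M_0] = X_0^2 − 0 = 10^2 = 100. Also E[M_τ] = E[X_τ^2] − E[τ]. The walk exits at 0 or 103, with P(hit 103 first) = 10/103, so E[X_τ^2] = 103^2 · 10/103 + 0 = 1030. Thus E[τ] = E[X_τ^2] − E[M_τ] = 1030 − 100 = 930 = 10(103 − 10) = 930.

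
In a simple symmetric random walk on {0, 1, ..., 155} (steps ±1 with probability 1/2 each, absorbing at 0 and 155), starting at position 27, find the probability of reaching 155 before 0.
P(hit 155 before 0) = 27/155

Let u_k = P(hit 155 before 0 | start at k). Then u_0 = 0, u_155 = 1, and u_k = u_{k-1}/2 + u_{k+1}/2 for 1 ≤ k ≤ 154. This harmonic recurrence is solved by u_k = k/155, giving u_27 = 27/155.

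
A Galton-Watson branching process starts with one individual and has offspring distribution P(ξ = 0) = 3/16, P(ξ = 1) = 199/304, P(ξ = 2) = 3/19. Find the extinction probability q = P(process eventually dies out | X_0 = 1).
q = 1

Mean offspring μ = 0·3/16 + 1·199/304 + 2·3/19 = 295/304 ≤ 1. For μ ≤ 1 with offspring not concentrated at 1, the Galton-Watson process goes extinct almost surely, so q = 1.
(Algebraic check: The pgf is f(s) = 3/16 + 199/304·s + 3/19·s². The extinction probability q is the smallest fixed point of f in [0, 1]. Setting s = f(s):
  3/19·s² + (199/304 − 1)·s + 3/16 = 0
  3/19·s² − (3/16 + 3/19)·s + 3/16 = 0
which factors as (s − 1)·(3/19·s − 3/16) = 0, giving roots s = 1 and s = (3/16)/(3/19) = 19/16. Since 19/16 ≥ 1, the smallest root in [0, 1] is s = 1.)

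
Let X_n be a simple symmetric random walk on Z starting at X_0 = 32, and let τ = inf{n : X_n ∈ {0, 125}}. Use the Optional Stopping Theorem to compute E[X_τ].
E[X_τ] = 32

X_n is a martingale and τ is a bounded-mean stopping time (indeed τ is finite a.s. with bounded expectation since the walk is in a bounded region). By the OST, E[X_τ] = E[X_0] = 32. Equivalently: E[X_τ] = 125 · P(hit 125 first) + 0 · P(hit 0 first) = 125 · (32/125) = 32.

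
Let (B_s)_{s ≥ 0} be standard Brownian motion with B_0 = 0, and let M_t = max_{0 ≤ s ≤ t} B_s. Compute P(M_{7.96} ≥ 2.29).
P(M_{7.96} ≥ 2.29) = 2·P(B_{7.96} ≥ 2.29) = 2(1 − Φ(2.29/√7.96)) ≈ 0.4170

By the reflection principle for Brownian motion, P(M_t ≥ a) = 2 · P(B_t ≥ a) for a ≥ 0. Since B_t ~ N(0, t), P(B_t ≥ 2.29) = 1 − Φ(2.29/√t) = 1 − Φ(2.29/√7.96) = 1 − Φ(0.8117). So
  P(M_{7.96} ≥ 2.29) = 2(1 − Φ(0.8117)) ≈ 0.4170.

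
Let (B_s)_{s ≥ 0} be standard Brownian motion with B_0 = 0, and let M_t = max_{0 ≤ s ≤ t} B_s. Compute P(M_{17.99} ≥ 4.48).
P(M_{17.99} ≥ 4.48) = 2·P(B_{17.99} ≥ 4.48) = 2(1 − Φ(4.48/√17.99)) ≈ 0.2909

By the reflection principle for Brownian motion, P(M_t ≥ a) = 2 · P(B_t ≥ a) for a ≥ 0. Since B_t ~ N(0, t), P(B_t ≥ 4.48) = 1 − Φ(4.48/√t) = 1 − Φ(4.48/√17.99) = 1 − Φ(1.0562). So
  P(M_{17.99} ≥ 4.48) = 2(1 − Φ(1.0562)) ≈ 0.2909.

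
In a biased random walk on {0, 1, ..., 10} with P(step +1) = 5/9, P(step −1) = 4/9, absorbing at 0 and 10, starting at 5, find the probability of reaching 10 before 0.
P(hit 10 before 0) = (1 − (4/5)^5) / (1 − (4/5)^10) = 3125/4149

Let u_k denote P(reach 10 before 0 | start at k). Boundary: u_0 = 0, u_10 = 1. Recurrence: u_k = 5/9·u_{k+1} + 4/9·u_{k-1} for 1 ≤ k ≤ 9. Try u_k = A + B·r^k with r = q/p = (4/9)/(5/9) = 4/5. Substitution satisfies the recurrence; boundary conditions give:
  u_k = (1 − r^k) / (1 − r^N) = (1 − (4/5)^5) / (1 − (4/5)^10) = 3125/4149.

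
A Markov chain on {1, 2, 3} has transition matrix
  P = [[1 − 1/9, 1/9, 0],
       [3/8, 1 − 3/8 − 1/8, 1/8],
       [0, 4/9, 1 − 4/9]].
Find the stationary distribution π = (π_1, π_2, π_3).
π = (108/149, 32/149, 9/149)

This is a birth-death chain on three states, which satisfies detailed balance: π_1 · P_{12} = π_2 · P_{21} and π_2 · P_{23} = π_3 · P_{32}.
From π_1 · 1/9 = π_2 · 3/8: π_2/π_1 = (1/9)/(3/8) = 8/27.
From π_2 · 1/8 = π_3 · 4/9: π_3/π_2 = (1/8)/(4/9) = 9/32.
Take π_1 proportional to 1; then unnormalized π = (1, 8/27, 1/12). Normalize by dividing by the sum 149/108:
  π = (108/149, 32/149, 9/149).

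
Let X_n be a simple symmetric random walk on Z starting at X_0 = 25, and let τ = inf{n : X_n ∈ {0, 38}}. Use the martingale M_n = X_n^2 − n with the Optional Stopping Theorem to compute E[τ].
E[τ] = 325

M_n = X_n^2 − n is a martingale (since E[X_{n+1}^2 | F_n] = X_n^2 + 1). By OST (τ has finite mean in a bounded region), E[M_τ] = E[M_0] = X_0^2 − 0 = 25^2 = 625. Also E[M_τ] = E[X_τ^2] − E[τ]. The walk exits at 0 or 38, with P(hit 38 first) = 25/38, so E[X_τ^2] = 38^2 · 25/38 + 0 = 950. Thus E[τ] = E[X_τ^2] − E[M_τ] = 950 − 625 = 325 = 25(38 − 25) = 325.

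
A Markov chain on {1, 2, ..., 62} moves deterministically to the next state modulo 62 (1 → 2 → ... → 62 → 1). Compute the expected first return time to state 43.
E[T_43 | X_0 = 43] = 62

The chain cycles deterministically, so starting at state 43 it returns in exactly 62 steps. Equivalently, the stationary distribution is uniform π_j = 1/62 for every state j, so by Kac's formula E[T_43] = 1/π_43 = 62.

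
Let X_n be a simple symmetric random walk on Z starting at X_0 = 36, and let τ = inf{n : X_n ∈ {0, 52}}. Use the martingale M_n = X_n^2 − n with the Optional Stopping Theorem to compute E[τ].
E[τ] = 576

M_n = X_n^2 − n is a martingale (since E[X_{n+1}^2 | F_n] = X_n^2 + 1). By OST (τ has finite mean in a bounded region), E[M_τ] = E[M_0] = X_0^2 − 0 = 36^2 = 1296. Also E[M_τ] = E[X_τ^2] − E[τ]. The walk exits at 0 or 52, with P(hit 52 first) = 36/52, so E[X_τ^2] = 52^2 · 36/52 + 0 = 1872. Thus E[τ] = E[X_τ^2] − E[M_τ] = 1872 − 1296 = 576 = 36(52 − 36) = 576.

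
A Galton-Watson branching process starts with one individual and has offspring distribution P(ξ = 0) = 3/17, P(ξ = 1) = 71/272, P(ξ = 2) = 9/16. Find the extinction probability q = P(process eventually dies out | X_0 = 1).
q = 16/51

The pgf is f(s) = 3/17 + 71/272·s + 9/16·s². The extinction probability q is the smallest fixed point of f in [0, 1]. Setting s = f(s):
  9/16·s² + (71/272 − 1)·s + 3/17 = 0
  9/16·s² − (3/17 + 9/16)·s + 3/17 = 0
which factors as (s − 1)·(9/16·s − 3/17) = 0, giving roots s = 1 and s = (3/17)/(9/16) = 16/51.
Mean offspring μ = 71/272 + 2·9/16 = 377/272 > 1 (supercritical), so q < 1. The extinction probability is the smaller root: q = (3/17)/(9/16) = 16/51.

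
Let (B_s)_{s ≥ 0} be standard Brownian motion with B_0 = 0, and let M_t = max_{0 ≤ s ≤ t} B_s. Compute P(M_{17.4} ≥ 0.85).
P(M_{17.4} ≥ 0.85) = 2·P(B_{17.4} ≥ 0.85) = 2(1 − Φ(0.85/√17.4)) ≈ 0.8385

By the reflection principle for Brownian motion, P(M_t ≥ a) = 2 · P(B_t ≥ a) for a ≥ 0. Since B_t ~ N(0, t), P(B_t ≥ 0.85) = 1 − Φ(0.85/√t) = 1 − Φ(0.85/√17.4) = 1 − Φ(0.2038). So
  P(M_{17.4} ≥ 0.85) = 2(1 − Φ(0.2038)) ≈ 0.8385.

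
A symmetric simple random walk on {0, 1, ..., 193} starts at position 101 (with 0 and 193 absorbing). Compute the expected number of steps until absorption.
E[τ | X_0 = 101] = 9292

Let v_k = E[τ | X_0 = k]. Boundary: v_0 = v_193 = 0. Recurrence: v_k = 1 + (v_{k-1} + v_{k+1})/2 for 1 ≤ k ≤ 192. The particular solution to v_k − (v_{k-1} + v_{k+1})/2 = 1 is v_k = −k^2. Adding homogeneous solution A + B k and matching boundaries gives v_k = k (193 − k). Substituting k = 101: v_101 = 101 · 92 = 9292.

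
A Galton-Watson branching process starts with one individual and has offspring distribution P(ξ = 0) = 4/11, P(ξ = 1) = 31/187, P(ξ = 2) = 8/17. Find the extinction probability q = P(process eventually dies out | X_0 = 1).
q = 17/22

The pgf is f(s) = 4/11 + 31/187·s + 8/17·s². The extinction probability q is the smallest fixed point of f in [0, 1]. Setting s = f(s):
  8/17·s² + (31/187 − 1)·s + 4/11 = 0
  8/17·s² − (4/11 + 8/17)·s + 4/11 = 0
which factors as (s − 1)·(8/17·s − 4/11) = 0, giving roots s = 1 and s = (4/11)/(8/17) = 17/22.
Mean offspring μ = 31/187 + 2·8/17 = 207/187 > 1 (supercritical), so q < 1. The extinction probability is the smaller root: q = (4/11)/(8/17) = 17/22.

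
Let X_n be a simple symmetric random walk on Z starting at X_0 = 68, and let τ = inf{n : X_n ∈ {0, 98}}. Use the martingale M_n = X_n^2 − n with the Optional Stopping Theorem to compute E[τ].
E[τ] = 2040

M_n = X_n^2 − n is a martingale (since E[X_{n+1}^2 | F_n] = X_n^2 + 1). By OST (τ has finite mean in a bounded region), E[M_τ] = E[M_0] = X_0^2 − 0 = 68^2 = 4624. Also E[M_τ] = E[X_τ^2] − E[τ]. The walk exits at 0 or 98, with P(hit 98 first) = 68/98, so E[X_τ^2] = 98^2 · 68/98 + 0 = 6664. Thus E[τ] = E[X_τ^2] − E[M_τ] = 6664 − 4624 = 2040 = 68(98 − 68) = 2040.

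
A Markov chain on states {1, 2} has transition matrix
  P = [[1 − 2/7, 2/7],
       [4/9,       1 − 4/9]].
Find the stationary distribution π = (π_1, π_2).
π_1 = 14/23, π_2 = 9/23

Solve πP = π with π_1 + π_2 = 1. From πP = π: π_1 · (1 − 2/7) + π_2 · 4/9 = π_1 ⇒ π_2 · 4/9 = π_1 · 2/7 ⇒ π_2/π_1 = (2/7)/(4/9) = 9/14. Together with π_1 + π_2 = 1:
  π_1 = (4/9)/(2/7 + 4/9) = (4/9)/(46/63) = 14/23,
  π_2 = (2/7)/(2/7 + 4/9) = (2/7)/(46/63) = 9/23.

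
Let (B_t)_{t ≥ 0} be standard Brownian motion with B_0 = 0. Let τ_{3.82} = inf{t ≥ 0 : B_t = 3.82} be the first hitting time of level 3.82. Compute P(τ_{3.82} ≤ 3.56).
P(τ_{3.82} ≤ 3.56) = 2(1 − Φ(3.82/√3.56)) = 2(1 − Φ(2.0246)) ≈ 0.0429

By the reflection principle for standard BM, P(τ_b ≤ t) = 2 · P(B_t ≥ b). Since B_t ~ N(0, t), P(B_t ≥ 3.82) = 1 − Φ(3.82/√t) = 1 − Φ(3.82/√3.56) = 1 − Φ(2.0246) ≈ 0.02145. Doubling: P(τ_{3.82} ≤ 3.56) ≈ 2 · 0.02145 = 0.04290 ≈ 0.0429.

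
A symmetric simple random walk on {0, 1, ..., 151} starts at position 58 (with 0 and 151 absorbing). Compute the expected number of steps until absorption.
E[τ | X_0 = 58] = 5394

Let v_k = E[τ | X_0 = k]. Boundary: v_0 = v_151 = 0. Recurrence: v_k = 1 + (v_{k-1} + v_{k+1})/2 for 1 ≤ k ≤ 150. The particular solution to v_k − (v_{k-1} + v_{k+1})/2 = 1 is v_k = −k^2. Adding homogeneous solution A + B k and matching boundaries gives v_k = k (151 − k). Substituting k = 58: v_58 = 58 · 93 = 5394.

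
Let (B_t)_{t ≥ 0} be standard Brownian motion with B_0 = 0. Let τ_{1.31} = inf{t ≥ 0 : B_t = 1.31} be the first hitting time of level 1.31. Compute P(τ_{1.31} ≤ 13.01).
P(τ_{1.31} ≤ 13.01) = 2(1 − Φ(1.31/√13.01)) = 2(1 − Φ(0.3632)) ≈ 0.7165

By the reflection principle for standard BM, P(τ_b ≤ t) = 2 · P(B_t ≥ b). Since B_t ~ N(0, t), P(B_t ≥ 1.31) = 1 − Φ(1.31/√t) = 1 − Φ(1.31/√13.01) = 1 − Φ(0.3632) ≈ 0.35823. Doubling: P(τ_{1.31} ≤ 13.01) ≈ 2 · 0.35823 = 0.71646 ≈ 0.7165.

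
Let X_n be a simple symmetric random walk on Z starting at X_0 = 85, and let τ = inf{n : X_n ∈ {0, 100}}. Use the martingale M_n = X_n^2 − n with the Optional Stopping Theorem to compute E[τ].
E[τ] = 1275

M_n = X_n^2 − n is a martingale (since E[X_{n+1}^2 | F_n] = X_n^2 + 1). By OST (τ has finite mean in a bounded region), E[M_τ] = E[M_0] = X_0^2 − 0 = 85^2 = 7225. Also E[M_τ] = E[X_τ^2] − E[τ]. The walk exits at 0 or 100, with P(hit 100 first) = 85/100, so E[X_τ^2] = 100^2 · 85/100 + 0 = 8500. Thus E[τ] = E[X_τ^2] − E[M_τ] = 8500 − 7225 = 1275 = 85(100 − 85) = 1275.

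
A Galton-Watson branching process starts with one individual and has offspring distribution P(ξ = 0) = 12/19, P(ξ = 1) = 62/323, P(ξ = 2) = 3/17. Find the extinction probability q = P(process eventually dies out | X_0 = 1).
q = 1

Mean offspring μ = 0·12/19 + 1·62/323 + 2·3/17 = 176/323 ≤ 1. For μ ≤ 1 with offspring not concentrated at 1, the Galton-Watson process goes extinct almost surely, so q = 1.
(Algebraic check: The pgf is f(s) = 12/19 + 62/323·s + 3/17·s². The extinction probability q is the smallest fixed point of f in [0, 1]. Setting s = f(s):
  3/17·s² + (62/323 − 1)·s + 12/19 = 0
  3/17·s² − (12/19 + 3/17)·s + 12/19 = 0
which factors as (s − 1)·(3/17·s − 12/19) = 0, giving roots s = 1 and s = (12/19)/(3/17) = 68/19. Since 68/19 ≥ 1, the smallest root in [0, 1] is s = 1.)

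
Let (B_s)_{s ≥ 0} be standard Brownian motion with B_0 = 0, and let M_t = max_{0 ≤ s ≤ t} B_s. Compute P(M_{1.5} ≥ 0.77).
P(M_{1.5} ≥ 0.77) = 2·P(B_{1.5} ≥ 0.77) = 2(1 − Φ(0.77/√1.5)) ≈ 0.5295

By the reflection principle for Brownian motion, P(M_t ≥ a) = 2 · P(B_t ≥ a) for a ≥ 0. Since B_t ~ N(0, t), P(B_t ≥ 0.77) = 1 − Φ(0.77/√t) = 1 − Φ(0.77/√1.5) = 1 − Φ(0.6287). So
  P(M_{1.5} ≥ 0.77) = 2(1 − Φ(0.6287)) ≈ 0.5295.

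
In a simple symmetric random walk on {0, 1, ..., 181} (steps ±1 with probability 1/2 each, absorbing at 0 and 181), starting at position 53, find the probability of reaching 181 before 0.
P(hit 181 before 0) = 53/181

Let u_k = P(hit 181 before 0 | start at k). Then u_0 = 0, u_181 = 1, and u_k = u_{k-1}/2 + u_{k+1}/2 for 1 ≤ k ≤ 180. This harmonic recurrence is solved by u_k = k/181, giving u_53 = 53/181.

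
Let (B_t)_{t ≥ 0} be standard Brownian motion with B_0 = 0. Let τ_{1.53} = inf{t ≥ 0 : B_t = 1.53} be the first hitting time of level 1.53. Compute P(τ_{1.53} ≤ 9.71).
P(τ_{1.53} ≤ 9.71) = 2(1 − Φ(1.53/√9.71)) = 2(1 − Φ(0.4910)) ≈ 0.6234

By the reflection principle for standard BM, P(τ_b ≤ t) = 2 · P(B_t ≥ b). Since B_t ~ N(0, t), P(B_t ≥ 1.53) = 1 − Φ(1.53/√t) = 1 − Φ(1.53/√9.71) = 1 − Φ(0.4910) ≈ 0.31171. Doubling: P(τ_{1.53} ≤ 9.71) ≈ 2 · 0.31171 = 0.62342 ≈ 0.6234.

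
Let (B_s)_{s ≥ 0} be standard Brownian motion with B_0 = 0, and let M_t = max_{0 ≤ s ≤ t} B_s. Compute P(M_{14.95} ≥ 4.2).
P(M_{14.95} ≥ 4.2) = 2·P(B_{14.95} ≥ 4.2) = 2(1 − Φ(4.2/√14.95)) ≈ 0.2774

By the reflection principle for Brownian motion, P(M_t ≥ a) = 2 · P(B_t ≥ a) for a ≥ 0. Since B_t ~ N(0, t), P(B_t ≥ 4.2) = 1 − Φ(4.2/√t) = 1 − Φ(4.2/√14.95) = 1 − Φ(1.0862). So
  P(M_{14.95} ≥ 4.2) = 2(1 − Φ(1.0862)) ≈ 0.2774.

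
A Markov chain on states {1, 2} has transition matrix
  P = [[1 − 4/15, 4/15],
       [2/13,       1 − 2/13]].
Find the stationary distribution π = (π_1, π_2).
π_1 = 15/41, π_2 = 26/41

Solve πP = π with π_1 + π_2 = 1. From πP = π: π_1 · (1 − 4/15) + π_2 · 2/13 = π_1 ⇒ π_2 · 2/13 = π_1 · 4/15 ⇒ π_2/π_1 = (4/15)/(2/13) = 26/15. Together with π_1 + π_2 = 1:
  π_1 = (2/13)/(4/15 + 2/13) = (2/13)/(82/195) = 15/41,
  π_2 = (4/15)/(4/15 + 2/13) = (4/15)/(82/195) = 26/41.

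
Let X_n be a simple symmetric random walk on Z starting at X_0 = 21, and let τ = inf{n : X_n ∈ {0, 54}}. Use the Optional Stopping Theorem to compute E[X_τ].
E[X_τ] = 21

X_n is a martingale and τ is a bounded-mean stopping time (indeed τ is finite a.s. with bounded expectation since the walk is in a bounded region). By the OST, E[X_τ] = E[X_0] = 21. Equivalently: E[X_τ] = 54 · P(hit 54 first) + 0 · P(hit 0 first) = 54 · (21/54) = 21.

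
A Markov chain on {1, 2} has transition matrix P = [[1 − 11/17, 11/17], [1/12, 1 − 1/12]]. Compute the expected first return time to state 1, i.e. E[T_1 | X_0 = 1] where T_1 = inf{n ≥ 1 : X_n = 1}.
E[T_1 | X_0 = 1] = 1/π_1 = 149/17

For an irreducible recurrent Markov chain with stationary distribution π, E[T_i | X_0 = i] = 1/π_i (Kac's formula). Here π_1 = (1/12)/(11/17 + 1/12) = (1/12)/(149/204) = 17/149, so E[T_1 | X_0 = 1] = 1/π_1 = (11/17 + 1/12)/(1/12) = (149/204)/(1/12) = 149/17.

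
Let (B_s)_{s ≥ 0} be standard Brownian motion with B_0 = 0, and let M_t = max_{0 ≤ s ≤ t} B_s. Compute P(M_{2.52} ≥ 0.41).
P(M_{2.52} ≥ 0.41) = 2·P(B_{2.52} ≥ 0.41) = 2(1 − Φ(0.41/√2.52)) ≈ 0.7962

By the reflection principle for Brownian motion, P(M_t ≥ a) = 2 · P(B_t ≥ a) for a ≥ 0. Since B_t ~ N(0, t), P(B_t ≥ 0.41) = 1 − Φ(0.41/√t) = 1 − Φ(0.41/√2.52) = 1 − Φ(0.2583). So
  P(M_{2.52} ≥ 0.41) = 2(1 − Φ(0.2583)) ≈ 0.7962.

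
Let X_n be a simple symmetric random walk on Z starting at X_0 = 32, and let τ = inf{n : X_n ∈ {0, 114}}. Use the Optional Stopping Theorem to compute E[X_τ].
E[X_τ] = 32

X_n is a martingale and τ is a bounded-mean stopping time (indeed τ is finite a.s. with bounded expectation since the walk is in a bounded region). By the OST, E[X_τ] = E[X_0] = 32. Equivalently: E[X_τ] = 114 · P(hit 114 first) + 0 · P(hit 0 first) = 114 · (32/114) = 32.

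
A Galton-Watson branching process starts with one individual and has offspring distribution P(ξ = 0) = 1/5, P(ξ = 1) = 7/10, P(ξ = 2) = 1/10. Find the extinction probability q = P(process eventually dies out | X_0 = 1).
q = 1

Mean offspring μ = 0·1/5 + 1·7/10 + 2·1/10 = 9/10 ≤ 1. For μ ≤ 1 with offspring not concentrated at 1, the Galton-Watson process goes extinct almost surely, so q = 1.
(Algebraic check: The pgf is f(s) = 1/5 + 7/10·s + 1/10·s². The extinction probability q is the smallest fixed point of f in [0, 1]. Setting s = f(s):
  1/10·s² + (7/10 − 1)·s + 1/5 = 0
  1/10·s² − (1/5 + 1/10)·s + 1/5 = 0
which factors as (s − 1)·(1/10·s − 1/5) = 0, giving roots s = 1 and s = (1/5)/(1/10) = 2. Since 2 ≥ 1, the smallest root in [0, 1] is s = 1.)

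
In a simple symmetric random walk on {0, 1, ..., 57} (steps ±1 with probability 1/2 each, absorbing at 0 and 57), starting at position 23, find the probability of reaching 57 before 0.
P(hit 57 before 0) = 23/57

Let u_k = P(hit 57 before 0 | start at k). Then u_0 = 0, u_57 = 1, and u_k = u_{k-1}/2 + u_{k+1}/2 for 1 ≤ k ≤ 56. This harmonic recurrence is solved by u_k = k/57, giving u_23 = 23/57.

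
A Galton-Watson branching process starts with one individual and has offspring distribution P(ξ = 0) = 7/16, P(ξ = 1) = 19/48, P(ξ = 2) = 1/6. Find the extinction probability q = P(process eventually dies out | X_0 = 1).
q = 1

Mean offspring μ = 0·7/16 + 1·19/48 + 2·1/6 = 35/48 ≤ 1. For μ ≤ 1 with offspring not concentrated at 1, the Galton-Watson process goes extinct almost surely, so q = 1.
(Algebraic check: The pgf is f(s) = 7/16 + 19/48·s + 1/6·s². The extinction probability q is the smallest fixed point of f in [0, 1]. Setting s = f(s):
  1/6·s² + (19/48 − 1)·s + 7/16 = 0
  1/6·s² − (7/16 + 1/6)·s + 7/16 = 0
which factors as (s − 1)·(1/6·s − 7/16) = 0, giving roots s = 1 and s = (7/16)/(1/6) = 21/8. Since 21/8 ≥ 1, the smallest root in [0, 1] is s = 1.)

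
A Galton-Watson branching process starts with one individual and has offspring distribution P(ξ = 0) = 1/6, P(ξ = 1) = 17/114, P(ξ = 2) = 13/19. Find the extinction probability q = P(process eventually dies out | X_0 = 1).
q = 19/78

The pgf is f(s) = 1/6 + 17/114·s + 13/19·s². The extinction probability q is the smallest fixed point of f in [0, 1]. Setting s = f(s):
  13/19·s² + (17/114 − 1)·s + 1/6 = 0
  13/19·s² − (1/6 + 13/19)·s + 1/6 = 0
which factors as (s − 1)·(13/19·s − 1/6) = 0, giving roots s = 1 and s = (1/6)/(13/19) = 19/78.
Mean offspring μ = 17/114 + 2·13/19 = 173/114 > 1 (supercritical), so q < 1. The extinction probability is the smaller root: q = (1/6)/(13/19) = 19/78.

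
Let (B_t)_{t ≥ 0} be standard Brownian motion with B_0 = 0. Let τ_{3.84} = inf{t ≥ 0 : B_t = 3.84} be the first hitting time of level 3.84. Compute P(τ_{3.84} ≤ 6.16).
P(τ_{3.84} ≤ 6.16) = 2(1 − Φ(3.84/√6.16)) = 2(1 − Φ(1.5472)) ≈ 0.1218

By the reflection principle for standard BM, P(τ_b ≤ t) = 2 · P(B_t ≥ b). Since B_t ~ N(0, t), P(B_t ≥ 3.84) = 1 − Φ(3.84/√t) = 1 − Φ(3.84/√6.16) = 1 − Φ(1.5472) ≈ 0.06091. Doubling: P(τ_{3.84} ≤ 6.16) ≈ 2 · 0.06091 = 0.12182 ≈ 0.1218.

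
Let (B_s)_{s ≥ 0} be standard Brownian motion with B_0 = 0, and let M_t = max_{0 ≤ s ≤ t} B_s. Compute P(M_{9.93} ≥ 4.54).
P(M_{9.93} ≥ 4.54) = 2·P(B_{9.93} ≥ 4.54) = 2(1 − Φ(4.54/√9.93)) ≈ 0.1497

By the reflection principle for Brownian motion, P(M_t ≥ a) = 2 · P(B_t ≥ a) for a ≥ 0. Since B_t ~ N(0, t), P(B_t ≥ 4.54) = 1 − Φ(4.54/√t) = 1 − Φ(4.54/√9.93) = 1 − Φ(1.4407). So
  P(M_{9.93} ≥ 4.54) = 2(1 − Φ(1.4407)) ≈ 0.1497.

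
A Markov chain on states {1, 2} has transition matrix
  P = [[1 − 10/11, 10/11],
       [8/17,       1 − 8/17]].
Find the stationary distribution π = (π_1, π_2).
π_1 = 44/129, π_2 = 85/129

Solve πP = π with π_1 + π_2 = 1. From πP = π: π_1 · (1 − 10/11) + π_2 · 8/17 = π_1 ⇒ π_2 · 8/17 = π_1 · 10/11 ⇒ π_2/π_1 = (10/11)/(8/17) = 85/44. Together with π_1 + π_2 = 1:
  π_1 = (8/17)/(10/11 + 8/17) = (8/17)/(258/187) = 44/129,
  π_2 = (10/11)/(10/11 + 8/17) = (10/11)/(258/187) = 85/129.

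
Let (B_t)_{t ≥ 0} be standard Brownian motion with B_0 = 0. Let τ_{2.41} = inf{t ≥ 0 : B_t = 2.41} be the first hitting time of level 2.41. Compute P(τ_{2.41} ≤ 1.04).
P(τ_{2.41} ≤ 1.04) = 2(1 − Φ(2.41/√1.04)) = 2(1 − Φ(2.3632)) ≈ 0.0181

By the reflection principle for standard BM, P(τ_b ≤ t) = 2 · P(B_t ≥ b). Since B_t ~ N(0, t), P(B_t ≥ 2.41) = 1 − Φ(2.41/√t) = 1 − Φ(2.41/√1.04) = 1 − Φ(2.3632) ≈ 0.00906. Doubling: P(τ_{2.41} ≤ 1.04) ≈ 2 · 0.00906 = 0.01812 ≈ 0.0181.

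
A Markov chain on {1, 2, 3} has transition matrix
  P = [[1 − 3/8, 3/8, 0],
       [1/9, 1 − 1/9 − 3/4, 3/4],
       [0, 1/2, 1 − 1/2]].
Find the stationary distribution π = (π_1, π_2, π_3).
π = (16/151, 54/151, 81/151)

This is a birth-death chain on three states, which satisfies detailed balance: π_1 · P_{12} = π_2 · P_{21} and π_2 · P_{23} = π_3 · P_{32}.
From π_1 · 3/8 = π_2 · 1/9: π_2/π_1 = (3/8)/(1/9) = 27/8.
From π_2 · 3/4 = π_3 · 1/2: π_3/π_2 = (3/4)/(1/2) = 3/2.
Take π_1 proportional to 1; then unnormalized π = (1, 27/8, 81/16). Normalize by dividing by the sum 151/16:
  π = (16/151, 54/151, 81/151).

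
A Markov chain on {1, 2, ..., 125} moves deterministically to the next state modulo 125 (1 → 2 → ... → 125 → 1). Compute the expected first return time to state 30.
E[T_30 | X_0 = 30] = 125

The chain cycles deterministically, so starting at state 30 it returns in exactly 125 steps. Equivalently, the stationary distribution is uniform π_j = 1/125 for every state j, so by Kac's formula E[T_30] = 1/π_30 = 125.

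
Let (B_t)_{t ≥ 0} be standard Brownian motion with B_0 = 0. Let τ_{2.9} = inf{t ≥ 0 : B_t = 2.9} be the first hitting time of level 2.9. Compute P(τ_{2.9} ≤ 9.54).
P(τ_{2.9} ≤ 9.54) = 2(1 − Φ(2.9/√9.54)) = 2(1 − Φ(0.9389)) ≈ 0.3478

By the reflection principle for standard BM, P(τ_b ≤ t) = 2 · P(B_t ≥ b). Since B_t ~ N(0, t), P(B_t ≥ 2.9) = 1 − Φ(2.9/√t) = 1 − Φ(2.9/√9.54) = 1 − Φ(0.9389) ≈ 0.17389. Doubling: P(τ_{2.9} ≤ 9.54) ≈ 2 · 0.17389 = 0.34778 ≈ 0.3478.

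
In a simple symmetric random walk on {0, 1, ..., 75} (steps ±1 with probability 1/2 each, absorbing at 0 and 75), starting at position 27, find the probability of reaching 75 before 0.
P(hit 75 before 0) = 27/75 = 9/25

Let u_k = P(hit 75 before 0 | start at k). Then u_0 = 0, u_75 = 1, and u_k = u_{k-1}/2 + u_{k+1}/2 for 1 ≤ k ≤ 74. This harmonic recurrence is solved by u_k = k/75, giving u_27 = 27/75 = 9/25.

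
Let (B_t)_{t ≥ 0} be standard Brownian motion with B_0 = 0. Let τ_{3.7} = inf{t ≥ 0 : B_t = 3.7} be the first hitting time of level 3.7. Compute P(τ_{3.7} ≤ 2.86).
P(τ_{3.7} ≤ 2.86) = 2(1 − Φ(3.7/√2.86)) = 2(1 − Φ(2.1879)) ≈ 0.0287

By the reflection principle for standard BM, P(τ_b ≤ t) = 2 · P(B_t ≥ b). Since B_t ~ N(0, t), P(B_t ≥ 3.7) = 1 − Φ(3.7/√t) = 1 − Φ(3.7/√2.86) = 1 − Φ(2.1879) ≈ 0.01434. Doubling: P(τ_{3.7} ≤ 2.86) ≈ 2 · 0.01434 = 0.02868 ≈ 0.0287.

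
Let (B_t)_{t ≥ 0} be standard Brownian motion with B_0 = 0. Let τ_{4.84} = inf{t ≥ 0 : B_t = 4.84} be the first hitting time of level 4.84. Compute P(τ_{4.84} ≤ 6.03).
P(τ_{4.84} ≤ 6.03) = 2(1 − Φ(4.84/√6.03)) = 2(1 − Φ(1.9710)) ≈ 0.0487

By the reflection principle for standard BM, P(τ_b ≤ t) = 2 · P(B_t ≥ b). Since B_t ~ N(0, t), P(B_t ≥ 4.84) = 1 − Φ(4.84/√t) = 1 − Φ(4.84/√6.03) = 1 − Φ(1.9710) ≈ 0.02436. Doubling: P(τ_{4.84} ≤ 6.03) ≈ 2 · 0.02436 = 0.04872 ≈ 0.0487.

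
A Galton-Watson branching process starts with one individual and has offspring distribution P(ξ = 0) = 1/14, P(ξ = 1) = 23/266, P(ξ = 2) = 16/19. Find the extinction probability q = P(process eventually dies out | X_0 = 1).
q = 19/224

The pgf is f(s) = 1/14 + 23/266·s + 16/19·s². The extinction probability q is the smallest fixed point of f in [0, 1]. Setting s = f(s):
  16/19·s² + (23/266 − 1)·s + 1/14 = 0
  16/19·s² − (1/14 + 16/19)·s + 1/14 = 0
which factors as (s − 1)·(16/19·s − 1/14) = 0, giving roots s = 1 and s = (1/14)/(16/19) = 19/224.
Mean offspring μ = 23/266 + 2·16/19 = 471/266 > 1 (supercritical), so q < 1. The extinction probability is the smaller root: q = (1/14)/(16/19) = 19/224.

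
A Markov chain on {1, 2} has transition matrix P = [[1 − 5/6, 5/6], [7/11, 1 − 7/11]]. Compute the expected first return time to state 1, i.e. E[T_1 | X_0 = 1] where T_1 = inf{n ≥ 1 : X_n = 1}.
E[T_1 | X_0 = 1] = 1/π_1 = 97/42

For an irreducible recurrent Markov chain with stationary distribution π, E[T_i | X_0 = i] = 1/π_i (Kac's formula). Here π_1 = (7/11)/(5/6 + 7/11) = (7/11)/(97/66) = 42/97, so E[T_1 | X_0 = 1] = 1/π_1 = (5/6 + 7/11)/(7/11) = (97/66)/(7/11) = 97/42.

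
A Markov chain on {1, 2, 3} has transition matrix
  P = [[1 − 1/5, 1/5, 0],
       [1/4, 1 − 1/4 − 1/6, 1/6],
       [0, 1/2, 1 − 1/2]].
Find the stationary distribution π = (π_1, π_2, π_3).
π = (15/31, 12/31, 4/31)

This is a birth-death chain on three states, which satisfies detailed balance: π_1 · P_{12} = π_2 · P_{21} and π_2 · P_{23} = π_3 · P_{32}.
From π_1 · 1/5 = π_2 · 1/4: π_2/π_1 = (1/5)/(1/4) = 4/5.
From π_2 · 1/6 = π_3 · 1/2: π_3/π_2 = (1/6)/(1/2) = 1/3.
Take π_1 proportional to 1; then unnormalized π = (1, 4/5, 4/15). Normalize by dividing by the sum 31/15:
  π = (15/31, 12/31, 4/31).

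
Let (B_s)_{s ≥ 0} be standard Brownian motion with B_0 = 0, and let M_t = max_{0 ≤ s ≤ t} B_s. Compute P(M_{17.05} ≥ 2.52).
P(M_{17.05} ≥ 2.52) = 2·P(B_{17.05} ≥ 2.52) = 2(1 − Φ(2.52/√17.05)) ≈ 0.5417

By the reflection principle for Brownian motion, P(M_t ≥ a) = 2 · P(B_t ≥ a) for a ≥ 0. Since B_t ~ N(0, t), P(B_t ≥ 2.52) = 1 − Φ(2.52/√t) = 1 − Φ(2.52/√17.05) = 1 − Φ(0.6103). So
  P(M_{17.05} ≥ 2.52) = 2(1 − Φ(0.6103)) ≈ 0.5417.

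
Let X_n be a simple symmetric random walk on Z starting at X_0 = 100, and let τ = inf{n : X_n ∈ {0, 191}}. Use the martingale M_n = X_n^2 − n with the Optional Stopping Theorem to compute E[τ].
E[τ] = 9100

M_n = X_n^2 − n is a martingale (since E[X_{n+1}^2 | F_n] = X_n^2 + 1). By OST (τ has finite mean in a bounded region), E[M_τ] = E[M_0] = X_0^2 − 0 = 100^2 = 10000. Also E[M_τ] = E[X_τ^2] − E[τ]. The walk exits at 0 or 191, with P(hit 191 first) = 100/191, so E[X_τ^2] = 191^2 · 100/191 + 0 = 19100. Thus E[τ] = E[X_τ^2] − E[M_τ] = 19100 − 10000 = 9100 = 100(191 − 100) = 9100.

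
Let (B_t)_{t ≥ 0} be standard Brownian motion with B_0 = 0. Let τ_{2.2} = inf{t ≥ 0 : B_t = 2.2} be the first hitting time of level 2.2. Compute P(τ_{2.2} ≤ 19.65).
P(τ_{2.2} ≤ 19.65) = 2(1 − Φ(2.2/√19.65)) = 2(1 − Φ(0.4963)) ≈ 0.6197

By the reflection principle for standard BM, P(τ_b ≤ t) = 2 · P(B_t ≥ b). Since B_t ~ N(0, t), P(B_t ≥ 2.2) = 1 − Φ(2.2/√t) = 1 − Φ(2.2/√19.65) = 1 − Φ(0.4963) ≈ 0.30984. Doubling: P(τ_{2.2} ≤ 19.65) ≈ 2 · 0.30984 = 0.61968 ≈ 0.6197.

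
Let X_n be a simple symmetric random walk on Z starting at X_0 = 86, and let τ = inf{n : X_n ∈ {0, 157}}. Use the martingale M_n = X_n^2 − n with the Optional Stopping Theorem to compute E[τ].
E[τ] = 6106

M_n = X_n^2 − n is a martingale (since E[X_{n+1}^2 | F_n] = X_n^2 + 1). By OST (τ has finite mean in a bounded region), E[M_τ] = E[M_0] = X_0^2 − 0 = 86^2 = 7396. Also E[M_τ] = E[X_τ^2] − E[τ]. The walk exits at 0 or 157, with P(hit 157 first) = 86/157, so E[X_τ^2] = 157^2 · 86/157 + 0 = 13502. Thus E[τ] = E[X_τ^2] − E[M_τ] = 13502 − 7396 = 6106 = 86(157 − 86) = 6106.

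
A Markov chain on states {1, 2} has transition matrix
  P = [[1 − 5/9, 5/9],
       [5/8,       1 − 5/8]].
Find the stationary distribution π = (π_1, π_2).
π_1 = 9/17, π_2 = 8/17

Solve πP = π with π_1 + π_2 = 1. From πP = π: π_1 · (1 − 5/9) + π_2 · 5/8 = π_1 ⇒ π_2 · 5/8 = π_1 · 5/9 ⇒ π_2/π_1 = (5/9)/(5/8) = 8/9. Together with π_1 + π_2 = 1:
  π_1 = (5/8)/(5/9 + 5/8) = (5/8)/(85/72) = 9/17,
  π_2 = (5/9)/(5/9 + 5/8) = (5/9)/(85/72) = 8/17.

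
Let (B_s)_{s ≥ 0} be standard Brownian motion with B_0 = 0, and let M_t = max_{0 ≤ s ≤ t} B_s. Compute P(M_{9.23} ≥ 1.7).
P(M_{9.23} ≥ 1.7) = 2·P(B_{9.23} ≥ 1.7) = 2(1 − Φ(1.7/√9.23)) ≈ 0.5758

By the reflection principle for Brownian motion, P(M_t ≥ a) = 2 · P(B_t ≥ a) for a ≥ 0. Since B_t ~ N(0, t), P(B_t ≥ 1.7) = 1 − Φ(1.7/√t) = 1 − Φ(1.7/√9.23) = 1 − Φ(0.5596). So
  P(M_{9.23} ≥ 1.7) = 2(1 − Φ(0.5596)) ≈ 0.5758.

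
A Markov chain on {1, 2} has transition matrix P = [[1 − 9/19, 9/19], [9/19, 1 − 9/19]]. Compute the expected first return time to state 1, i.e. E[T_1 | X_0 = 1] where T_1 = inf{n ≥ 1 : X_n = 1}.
E[T_1 | X_0 = 1] = 1/π_1 = 2

For an irreducible recurrent Markov chain with stationary distribution π, E[T_i | X_0 = i] = 1/π_i (Kac's formula). Here π_1 = (9/19)/(9/19 + 9/19) = (9/19)/(18/19) = 1/2, so E[T_1 | X_0 = 1] = 1/π_1 = (9/19 + 9/19)/(9/19) = (18/19)/(9/19) = 2.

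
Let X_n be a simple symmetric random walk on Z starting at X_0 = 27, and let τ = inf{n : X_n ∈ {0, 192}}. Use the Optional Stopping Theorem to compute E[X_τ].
E[X_τ] = 27

X_n is a martingale and τ is a bounded-mean stopping time (indeed τ is finite a.s. with bounded expectation since the walk is in a bounded region). By the OST, E[X_τ] = E[X_0] = 27. Equivalently: E[X_τ] = 192 · P(hit 192 first) + 0 · P(hit 0 first) = 192 · (27/192) = 27.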